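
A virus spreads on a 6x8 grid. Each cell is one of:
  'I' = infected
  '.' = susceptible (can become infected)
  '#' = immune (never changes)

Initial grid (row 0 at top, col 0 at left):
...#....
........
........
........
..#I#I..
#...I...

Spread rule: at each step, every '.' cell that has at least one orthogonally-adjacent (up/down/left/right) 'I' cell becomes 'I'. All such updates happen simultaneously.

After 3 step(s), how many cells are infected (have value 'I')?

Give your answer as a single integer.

Answer: 25

Derivation:
Step 0 (initial): 3 infected
Step 1: +5 new -> 8 infected
Step 2: +8 new -> 16 infected
Step 3: +9 new -> 25 infected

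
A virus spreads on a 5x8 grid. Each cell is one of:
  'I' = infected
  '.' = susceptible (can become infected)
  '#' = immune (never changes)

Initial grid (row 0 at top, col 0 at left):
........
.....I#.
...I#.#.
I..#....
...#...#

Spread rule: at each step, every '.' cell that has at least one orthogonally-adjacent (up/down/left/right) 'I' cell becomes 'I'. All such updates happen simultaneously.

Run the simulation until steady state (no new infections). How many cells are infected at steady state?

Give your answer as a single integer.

Step 0 (initial): 3 infected
Step 1: +8 new -> 11 infected
Step 2: +9 new -> 20 infected
Step 3: +8 new -> 28 infected
Step 4: +5 new -> 33 infected
Step 5: +1 new -> 34 infected
Step 6: +0 new -> 34 infected

Answer: 34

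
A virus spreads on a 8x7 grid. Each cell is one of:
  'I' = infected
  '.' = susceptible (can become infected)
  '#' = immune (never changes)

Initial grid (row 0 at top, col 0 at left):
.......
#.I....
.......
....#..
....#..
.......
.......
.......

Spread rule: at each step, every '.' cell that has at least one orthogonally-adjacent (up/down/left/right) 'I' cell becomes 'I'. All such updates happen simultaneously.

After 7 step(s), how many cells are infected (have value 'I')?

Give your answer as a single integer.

Answer: 46

Derivation:
Step 0 (initial): 1 infected
Step 1: +4 new -> 5 infected
Step 2: +6 new -> 11 infected
Step 3: +8 new -> 19 infected
Step 4: +7 new -> 26 infected
Step 5: +7 new -> 33 infected
Step 6: +7 new -> 40 infected
Step 7: +6 new -> 46 infected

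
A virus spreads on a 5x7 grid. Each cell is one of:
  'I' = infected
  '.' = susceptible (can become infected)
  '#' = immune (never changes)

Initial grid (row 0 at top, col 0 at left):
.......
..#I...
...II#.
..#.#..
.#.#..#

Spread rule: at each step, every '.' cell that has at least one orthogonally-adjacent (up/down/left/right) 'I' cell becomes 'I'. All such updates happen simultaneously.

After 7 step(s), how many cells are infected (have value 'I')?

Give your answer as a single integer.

Answer: 26

Derivation:
Step 0 (initial): 3 infected
Step 1: +4 new -> 7 infected
Step 2: +4 new -> 11 infected
Step 3: +6 new -> 17 infected
Step 4: +5 new -> 22 infected
Step 5: +2 new -> 24 infected
Step 6: +1 new -> 25 infected
Step 7: +1 new -> 26 infected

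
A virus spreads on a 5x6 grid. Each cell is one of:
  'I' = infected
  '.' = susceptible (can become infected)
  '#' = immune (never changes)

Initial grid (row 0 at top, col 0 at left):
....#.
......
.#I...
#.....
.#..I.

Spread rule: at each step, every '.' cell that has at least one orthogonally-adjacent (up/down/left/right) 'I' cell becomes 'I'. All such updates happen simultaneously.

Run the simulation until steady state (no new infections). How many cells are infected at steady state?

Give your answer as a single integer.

Step 0 (initial): 2 infected
Step 1: +6 new -> 8 infected
Step 2: +8 new -> 16 infected
Step 3: +5 new -> 21 infected
Step 4: +3 new -> 24 infected
Step 5: +1 new -> 25 infected
Step 6: +0 new -> 25 infected

Answer: 25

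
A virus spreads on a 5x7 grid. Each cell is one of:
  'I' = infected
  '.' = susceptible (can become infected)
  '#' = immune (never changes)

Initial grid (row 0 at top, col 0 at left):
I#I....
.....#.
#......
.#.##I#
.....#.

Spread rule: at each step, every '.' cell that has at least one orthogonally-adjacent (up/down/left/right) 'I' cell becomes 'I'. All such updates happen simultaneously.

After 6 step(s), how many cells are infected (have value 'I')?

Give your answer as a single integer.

Answer: 25

Derivation:
Step 0 (initial): 3 infected
Step 1: +4 new -> 7 infected
Step 2: +6 new -> 13 infected
Step 3: +6 new -> 19 infected
Step 4: +2 new -> 21 infected
Step 5: +2 new -> 23 infected
Step 6: +2 new -> 25 infected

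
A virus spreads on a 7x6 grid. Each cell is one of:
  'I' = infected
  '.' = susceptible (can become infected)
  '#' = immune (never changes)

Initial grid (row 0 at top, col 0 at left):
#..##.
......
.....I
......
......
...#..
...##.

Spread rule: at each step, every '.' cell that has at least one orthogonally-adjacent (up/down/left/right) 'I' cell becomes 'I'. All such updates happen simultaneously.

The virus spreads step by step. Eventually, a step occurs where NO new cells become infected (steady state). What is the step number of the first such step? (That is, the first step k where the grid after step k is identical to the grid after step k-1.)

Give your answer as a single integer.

Answer: 10

Derivation:
Step 0 (initial): 1 infected
Step 1: +3 new -> 4 infected
Step 2: +5 new -> 9 infected
Step 3: +5 new -> 14 infected
Step 4: +6 new -> 20 infected
Step 5: +5 new -> 25 infected
Step 6: +5 new -> 30 infected
Step 7: +3 new -> 33 infected
Step 8: +2 new -> 35 infected
Step 9: +1 new -> 36 infected
Step 10: +0 new -> 36 infected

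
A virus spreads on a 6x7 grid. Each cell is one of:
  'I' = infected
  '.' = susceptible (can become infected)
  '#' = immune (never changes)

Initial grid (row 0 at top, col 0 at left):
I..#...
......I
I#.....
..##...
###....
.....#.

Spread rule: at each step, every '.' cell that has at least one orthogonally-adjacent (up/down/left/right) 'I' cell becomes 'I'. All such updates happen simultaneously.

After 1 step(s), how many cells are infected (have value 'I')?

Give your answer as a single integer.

Step 0 (initial): 3 infected
Step 1: +6 new -> 9 infected

Answer: 9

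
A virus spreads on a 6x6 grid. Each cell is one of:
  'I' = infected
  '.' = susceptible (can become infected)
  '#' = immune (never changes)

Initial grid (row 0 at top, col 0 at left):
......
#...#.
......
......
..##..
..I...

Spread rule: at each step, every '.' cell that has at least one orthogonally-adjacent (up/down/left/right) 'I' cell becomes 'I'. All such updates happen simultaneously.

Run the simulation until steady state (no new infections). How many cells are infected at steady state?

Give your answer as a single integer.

Answer: 32

Derivation:
Step 0 (initial): 1 infected
Step 1: +2 new -> 3 infected
Step 2: +3 new -> 6 infected
Step 3: +4 new -> 10 infected
Step 4: +5 new -> 15 infected
Step 5: +6 new -> 21 infected
Step 6: +4 new -> 25 infected
Step 7: +4 new -> 29 infected
Step 8: +2 new -> 31 infected
Step 9: +1 new -> 32 infected
Step 10: +0 new -> 32 infected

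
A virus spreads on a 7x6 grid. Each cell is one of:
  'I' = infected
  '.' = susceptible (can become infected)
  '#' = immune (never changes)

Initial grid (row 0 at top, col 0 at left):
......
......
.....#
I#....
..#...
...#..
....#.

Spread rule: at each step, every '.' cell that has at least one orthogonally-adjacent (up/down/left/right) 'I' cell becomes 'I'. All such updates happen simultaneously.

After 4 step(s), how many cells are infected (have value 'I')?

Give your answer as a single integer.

Step 0 (initial): 1 infected
Step 1: +2 new -> 3 infected
Step 2: +4 new -> 7 infected
Step 3: +5 new -> 12 infected
Step 4: +6 new -> 18 infected

Answer: 18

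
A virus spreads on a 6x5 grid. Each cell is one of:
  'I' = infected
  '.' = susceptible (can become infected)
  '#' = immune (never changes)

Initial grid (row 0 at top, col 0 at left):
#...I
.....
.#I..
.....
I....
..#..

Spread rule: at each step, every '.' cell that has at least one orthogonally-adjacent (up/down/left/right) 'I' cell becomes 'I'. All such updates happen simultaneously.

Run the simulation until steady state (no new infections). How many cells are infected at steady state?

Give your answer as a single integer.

Answer: 27

Derivation:
Step 0 (initial): 3 infected
Step 1: +8 new -> 11 infected
Step 2: +9 new -> 20 infected
Step 3: +4 new -> 24 infected
Step 4: +2 new -> 26 infected
Step 5: +1 new -> 27 infected
Step 6: +0 new -> 27 infected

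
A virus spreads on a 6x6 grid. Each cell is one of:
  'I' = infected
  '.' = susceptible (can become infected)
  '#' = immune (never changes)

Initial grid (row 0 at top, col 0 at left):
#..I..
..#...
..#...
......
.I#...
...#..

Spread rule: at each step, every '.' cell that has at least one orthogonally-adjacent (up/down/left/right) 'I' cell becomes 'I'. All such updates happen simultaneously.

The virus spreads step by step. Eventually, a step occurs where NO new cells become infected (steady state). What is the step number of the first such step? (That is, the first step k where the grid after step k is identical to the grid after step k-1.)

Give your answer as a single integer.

Answer: 8

Derivation:
Step 0 (initial): 2 infected
Step 1: +6 new -> 8 infected
Step 2: +9 new -> 17 infected
Step 3: +5 new -> 22 infected
Step 4: +4 new -> 26 infected
Step 5: +2 new -> 28 infected
Step 6: +2 new -> 30 infected
Step 7: +1 new -> 31 infected
Step 8: +0 new -> 31 infected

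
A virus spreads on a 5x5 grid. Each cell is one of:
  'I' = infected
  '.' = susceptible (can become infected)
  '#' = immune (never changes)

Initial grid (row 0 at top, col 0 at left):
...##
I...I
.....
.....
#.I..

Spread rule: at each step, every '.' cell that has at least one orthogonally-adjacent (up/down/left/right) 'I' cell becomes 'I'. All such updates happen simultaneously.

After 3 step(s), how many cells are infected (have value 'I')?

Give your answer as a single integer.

Answer: 22

Derivation:
Step 0 (initial): 3 infected
Step 1: +8 new -> 11 infected
Step 2: +10 new -> 21 infected
Step 3: +1 new -> 22 infected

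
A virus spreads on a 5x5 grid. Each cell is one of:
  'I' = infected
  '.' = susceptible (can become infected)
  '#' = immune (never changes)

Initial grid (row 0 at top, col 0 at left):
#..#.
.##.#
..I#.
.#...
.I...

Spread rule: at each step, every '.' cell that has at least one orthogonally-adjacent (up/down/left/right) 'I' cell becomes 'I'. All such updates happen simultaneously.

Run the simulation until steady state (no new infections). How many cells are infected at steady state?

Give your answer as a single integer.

Step 0 (initial): 2 infected
Step 1: +4 new -> 6 infected
Step 2: +4 new -> 10 infected
Step 3: +3 new -> 13 infected
Step 4: +1 new -> 14 infected
Step 5: +0 new -> 14 infected

Answer: 14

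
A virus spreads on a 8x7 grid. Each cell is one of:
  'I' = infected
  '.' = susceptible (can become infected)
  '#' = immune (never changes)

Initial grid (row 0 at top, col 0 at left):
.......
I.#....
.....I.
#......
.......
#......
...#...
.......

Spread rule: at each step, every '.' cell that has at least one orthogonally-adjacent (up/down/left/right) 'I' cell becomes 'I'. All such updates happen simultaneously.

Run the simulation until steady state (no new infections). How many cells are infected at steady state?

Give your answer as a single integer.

Step 0 (initial): 2 infected
Step 1: +7 new -> 9 infected
Step 2: +9 new -> 18 infected
Step 3: +10 new -> 28 infected
Step 4: +7 new -> 35 infected
Step 5: +7 new -> 42 infected
Step 6: +4 new -> 46 infected
Step 7: +4 new -> 50 infected
Step 8: +2 new -> 52 infected
Step 9: +0 new -> 52 infected

Answer: 52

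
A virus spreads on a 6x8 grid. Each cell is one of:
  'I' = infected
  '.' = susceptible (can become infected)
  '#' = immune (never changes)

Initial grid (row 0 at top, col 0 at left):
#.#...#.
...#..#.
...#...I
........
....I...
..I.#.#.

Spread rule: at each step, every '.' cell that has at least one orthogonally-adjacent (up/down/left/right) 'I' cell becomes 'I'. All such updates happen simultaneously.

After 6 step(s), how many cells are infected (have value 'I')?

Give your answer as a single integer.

Step 0 (initial): 3 infected
Step 1: +9 new -> 12 infected
Step 2: +12 new -> 24 infected
Step 3: +6 new -> 30 infected
Step 4: +5 new -> 35 infected
Step 5: +3 new -> 38 infected
Step 6: +2 new -> 40 infected

Answer: 40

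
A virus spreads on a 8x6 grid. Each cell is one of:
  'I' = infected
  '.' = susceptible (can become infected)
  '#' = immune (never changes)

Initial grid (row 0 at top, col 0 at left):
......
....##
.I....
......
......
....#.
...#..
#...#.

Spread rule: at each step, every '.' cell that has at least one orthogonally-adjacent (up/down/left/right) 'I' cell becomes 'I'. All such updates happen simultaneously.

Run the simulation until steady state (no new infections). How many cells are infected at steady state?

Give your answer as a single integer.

Step 0 (initial): 1 infected
Step 1: +4 new -> 5 infected
Step 2: +7 new -> 12 infected
Step 3: +8 new -> 20 infected
Step 4: +7 new -> 27 infected
Step 5: +7 new -> 34 infected
Step 6: +3 new -> 37 infected
Step 7: +2 new -> 39 infected
Step 8: +1 new -> 40 infected
Step 9: +2 new -> 42 infected
Step 10: +0 new -> 42 infected

Answer: 42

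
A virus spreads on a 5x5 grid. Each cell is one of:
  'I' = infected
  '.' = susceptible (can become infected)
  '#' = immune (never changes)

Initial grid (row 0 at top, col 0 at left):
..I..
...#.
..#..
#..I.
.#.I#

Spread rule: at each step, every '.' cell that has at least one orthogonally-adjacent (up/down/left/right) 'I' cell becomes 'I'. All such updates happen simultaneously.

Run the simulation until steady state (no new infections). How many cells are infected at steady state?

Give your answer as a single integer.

Answer: 19

Derivation:
Step 0 (initial): 3 infected
Step 1: +7 new -> 10 infected
Step 2: +5 new -> 15 infected
Step 3: +3 new -> 18 infected
Step 4: +1 new -> 19 infected
Step 5: +0 new -> 19 infected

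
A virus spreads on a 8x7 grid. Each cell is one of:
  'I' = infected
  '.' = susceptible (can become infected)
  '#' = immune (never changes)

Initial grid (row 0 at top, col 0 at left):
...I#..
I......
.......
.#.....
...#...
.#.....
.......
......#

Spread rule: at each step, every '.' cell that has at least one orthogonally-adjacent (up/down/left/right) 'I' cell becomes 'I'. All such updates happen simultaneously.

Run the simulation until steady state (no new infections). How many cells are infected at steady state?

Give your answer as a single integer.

Answer: 51

Derivation:
Step 0 (initial): 2 infected
Step 1: +5 new -> 7 infected
Step 2: +6 new -> 13 infected
Step 3: +5 new -> 18 infected
Step 4: +7 new -> 25 infected
Step 5: +6 new -> 31 infected
Step 6: +6 new -> 37 infected
Step 7: +6 new -> 43 infected
Step 8: +5 new -> 48 infected
Step 9: +3 new -> 51 infected
Step 10: +0 new -> 51 infected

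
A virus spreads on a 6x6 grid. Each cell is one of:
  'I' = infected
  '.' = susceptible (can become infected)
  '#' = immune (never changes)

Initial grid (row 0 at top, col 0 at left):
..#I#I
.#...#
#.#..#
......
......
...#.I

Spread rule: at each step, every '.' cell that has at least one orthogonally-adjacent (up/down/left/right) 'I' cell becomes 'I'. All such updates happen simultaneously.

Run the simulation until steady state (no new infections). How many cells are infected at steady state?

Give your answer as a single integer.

Step 0 (initial): 3 infected
Step 1: +3 new -> 6 infected
Step 2: +5 new -> 11 infected
Step 3: +4 new -> 15 infected
Step 4: +2 new -> 17 infected
Step 5: +3 new -> 20 infected
Step 6: +4 new -> 24 infected
Step 7: +1 new -> 25 infected
Step 8: +0 new -> 25 infected

Answer: 25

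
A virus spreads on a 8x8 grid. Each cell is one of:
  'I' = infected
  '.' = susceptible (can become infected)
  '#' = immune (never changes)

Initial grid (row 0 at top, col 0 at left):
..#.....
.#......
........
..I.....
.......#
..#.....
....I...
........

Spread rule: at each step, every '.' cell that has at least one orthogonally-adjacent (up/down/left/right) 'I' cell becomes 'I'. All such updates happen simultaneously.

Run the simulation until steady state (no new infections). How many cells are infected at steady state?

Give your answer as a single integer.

Step 0 (initial): 2 infected
Step 1: +8 new -> 10 infected
Step 2: +14 new -> 24 infected
Step 3: +12 new -> 36 infected
Step 4: +11 new -> 47 infected
Step 5: +6 new -> 53 infected
Step 6: +4 new -> 57 infected
Step 7: +2 new -> 59 infected
Step 8: +1 new -> 60 infected
Step 9: +0 new -> 60 infected

Answer: 60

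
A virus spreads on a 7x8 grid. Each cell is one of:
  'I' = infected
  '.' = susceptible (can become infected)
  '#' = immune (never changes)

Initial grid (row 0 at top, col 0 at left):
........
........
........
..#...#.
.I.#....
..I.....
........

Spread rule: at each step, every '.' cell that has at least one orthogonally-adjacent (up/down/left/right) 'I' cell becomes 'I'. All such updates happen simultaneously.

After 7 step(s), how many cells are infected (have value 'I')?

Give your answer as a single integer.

Step 0 (initial): 2 infected
Step 1: +6 new -> 8 infected
Step 2: +6 new -> 14 infected
Step 3: +7 new -> 21 infected
Step 4: +8 new -> 29 infected
Step 5: +9 new -> 38 infected
Step 6: +5 new -> 43 infected
Step 7: +4 new -> 47 infected

Answer: 47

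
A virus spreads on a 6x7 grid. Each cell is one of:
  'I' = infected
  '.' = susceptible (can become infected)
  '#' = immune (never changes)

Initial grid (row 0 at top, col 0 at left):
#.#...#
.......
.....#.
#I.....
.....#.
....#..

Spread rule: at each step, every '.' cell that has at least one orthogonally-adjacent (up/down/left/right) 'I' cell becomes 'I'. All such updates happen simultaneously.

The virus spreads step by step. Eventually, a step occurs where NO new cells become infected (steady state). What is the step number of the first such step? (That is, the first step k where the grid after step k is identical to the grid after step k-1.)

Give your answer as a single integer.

Step 0 (initial): 1 infected
Step 1: +3 new -> 4 infected
Step 2: +7 new -> 11 infected
Step 3: +8 new -> 19 infected
Step 4: +5 new -> 24 infected
Step 5: +3 new -> 27 infected
Step 6: +4 new -> 31 infected
Step 7: +3 new -> 34 infected
Step 8: +1 new -> 35 infected
Step 9: +0 new -> 35 infected

Answer: 9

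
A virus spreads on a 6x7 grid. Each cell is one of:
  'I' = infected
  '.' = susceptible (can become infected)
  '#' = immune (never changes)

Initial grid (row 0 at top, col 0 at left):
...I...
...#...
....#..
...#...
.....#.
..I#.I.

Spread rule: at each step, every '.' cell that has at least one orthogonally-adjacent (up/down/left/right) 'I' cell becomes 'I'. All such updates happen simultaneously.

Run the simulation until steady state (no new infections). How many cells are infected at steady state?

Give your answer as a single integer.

Step 0 (initial): 3 infected
Step 1: +6 new -> 9 infected
Step 2: +10 new -> 19 infected
Step 3: +9 new -> 28 infected
Step 4: +8 new -> 36 infected
Step 5: +1 new -> 37 infected
Step 6: +0 new -> 37 infected

Answer: 37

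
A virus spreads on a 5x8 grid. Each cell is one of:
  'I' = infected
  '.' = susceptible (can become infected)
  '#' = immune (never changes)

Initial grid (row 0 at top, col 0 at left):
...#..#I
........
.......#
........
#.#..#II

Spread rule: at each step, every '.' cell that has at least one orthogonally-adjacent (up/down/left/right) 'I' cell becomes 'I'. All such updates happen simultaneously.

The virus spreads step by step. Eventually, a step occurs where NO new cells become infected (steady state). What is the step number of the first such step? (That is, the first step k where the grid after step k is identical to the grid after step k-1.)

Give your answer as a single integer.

Answer: 10

Derivation:
Step 0 (initial): 3 infected
Step 1: +3 new -> 6 infected
Step 2: +3 new -> 9 infected
Step 3: +3 new -> 12 infected
Step 4: +5 new -> 17 infected
Step 5: +5 new -> 22 infected
Step 6: +3 new -> 25 infected
Step 7: +5 new -> 30 infected
Step 8: +3 new -> 33 infected
Step 9: +1 new -> 34 infected
Step 10: +0 new -> 34 infected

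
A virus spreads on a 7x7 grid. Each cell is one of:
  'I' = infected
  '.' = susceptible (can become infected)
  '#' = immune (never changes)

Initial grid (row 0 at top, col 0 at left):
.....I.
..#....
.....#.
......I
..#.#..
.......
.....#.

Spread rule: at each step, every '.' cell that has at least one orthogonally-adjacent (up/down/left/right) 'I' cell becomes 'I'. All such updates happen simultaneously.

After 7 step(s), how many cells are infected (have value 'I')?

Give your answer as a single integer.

Step 0 (initial): 2 infected
Step 1: +6 new -> 8 infected
Step 2: +6 new -> 14 infected
Step 3: +6 new -> 20 infected
Step 4: +5 new -> 25 infected
Step 5: +6 new -> 31 infected
Step 6: +6 new -> 37 infected
Step 7: +4 new -> 41 infected

Answer: 41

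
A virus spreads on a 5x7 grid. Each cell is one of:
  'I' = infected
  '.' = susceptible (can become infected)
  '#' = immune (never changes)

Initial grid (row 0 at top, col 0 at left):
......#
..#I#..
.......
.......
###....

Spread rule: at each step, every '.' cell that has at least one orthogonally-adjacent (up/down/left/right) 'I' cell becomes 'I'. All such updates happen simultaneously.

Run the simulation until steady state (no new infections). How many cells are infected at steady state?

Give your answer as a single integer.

Answer: 29

Derivation:
Step 0 (initial): 1 infected
Step 1: +2 new -> 3 infected
Step 2: +5 new -> 8 infected
Step 3: +7 new -> 15 infected
Step 4: +8 new -> 23 infected
Step 5: +5 new -> 28 infected
Step 6: +1 new -> 29 infected
Step 7: +0 new -> 29 infected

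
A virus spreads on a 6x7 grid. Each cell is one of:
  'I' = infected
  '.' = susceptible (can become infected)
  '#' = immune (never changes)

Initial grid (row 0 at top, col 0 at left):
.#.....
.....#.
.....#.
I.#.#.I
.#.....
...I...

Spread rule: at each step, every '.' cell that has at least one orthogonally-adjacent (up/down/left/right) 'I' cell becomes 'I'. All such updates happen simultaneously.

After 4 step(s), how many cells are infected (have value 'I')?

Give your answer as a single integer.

Step 0 (initial): 3 infected
Step 1: +9 new -> 12 infected
Step 2: +11 new -> 23 infected
Step 3: +5 new -> 28 infected
Step 4: +4 new -> 32 infected

Answer: 32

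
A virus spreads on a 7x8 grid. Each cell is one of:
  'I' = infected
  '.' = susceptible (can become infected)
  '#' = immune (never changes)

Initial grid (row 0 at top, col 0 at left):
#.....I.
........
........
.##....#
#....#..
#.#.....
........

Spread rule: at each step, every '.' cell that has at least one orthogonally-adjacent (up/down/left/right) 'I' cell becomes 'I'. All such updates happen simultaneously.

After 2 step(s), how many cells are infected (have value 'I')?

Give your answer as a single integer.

Answer: 8

Derivation:
Step 0 (initial): 1 infected
Step 1: +3 new -> 4 infected
Step 2: +4 new -> 8 infected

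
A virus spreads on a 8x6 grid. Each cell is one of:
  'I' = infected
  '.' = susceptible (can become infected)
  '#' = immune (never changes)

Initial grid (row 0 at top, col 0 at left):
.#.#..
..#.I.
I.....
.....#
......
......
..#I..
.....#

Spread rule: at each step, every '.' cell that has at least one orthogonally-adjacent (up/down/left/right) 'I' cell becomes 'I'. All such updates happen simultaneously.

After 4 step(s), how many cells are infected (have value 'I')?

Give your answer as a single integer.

Step 0 (initial): 3 infected
Step 1: +10 new -> 13 infected
Step 2: +15 new -> 28 infected
Step 3: +9 new -> 37 infected
Step 4: +4 new -> 41 infected

Answer: 41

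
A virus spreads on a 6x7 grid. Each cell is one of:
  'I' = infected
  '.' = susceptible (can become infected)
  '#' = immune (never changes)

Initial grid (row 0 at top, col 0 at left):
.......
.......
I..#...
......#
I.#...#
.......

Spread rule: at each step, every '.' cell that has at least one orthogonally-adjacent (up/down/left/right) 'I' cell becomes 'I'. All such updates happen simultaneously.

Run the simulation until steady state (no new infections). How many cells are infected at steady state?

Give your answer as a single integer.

Answer: 38

Derivation:
Step 0 (initial): 2 infected
Step 1: +5 new -> 7 infected
Step 2: +5 new -> 12 infected
Step 3: +4 new -> 16 infected
Step 4: +4 new -> 20 infected
Step 5: +5 new -> 25 infected
Step 6: +6 new -> 31 infected
Step 7: +5 new -> 36 infected
Step 8: +2 new -> 38 infected
Step 9: +0 new -> 38 infected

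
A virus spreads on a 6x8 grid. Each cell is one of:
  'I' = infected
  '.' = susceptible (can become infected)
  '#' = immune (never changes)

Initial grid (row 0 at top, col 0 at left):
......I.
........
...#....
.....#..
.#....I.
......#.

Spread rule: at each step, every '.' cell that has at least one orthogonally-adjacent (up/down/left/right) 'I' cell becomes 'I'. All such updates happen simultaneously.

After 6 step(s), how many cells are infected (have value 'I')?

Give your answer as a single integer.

Answer: 38

Derivation:
Step 0 (initial): 2 infected
Step 1: +6 new -> 8 infected
Step 2: +8 new -> 16 infected
Step 3: +7 new -> 23 infected
Step 4: +6 new -> 29 infected
Step 5: +4 new -> 33 infected
Step 6: +5 new -> 38 infected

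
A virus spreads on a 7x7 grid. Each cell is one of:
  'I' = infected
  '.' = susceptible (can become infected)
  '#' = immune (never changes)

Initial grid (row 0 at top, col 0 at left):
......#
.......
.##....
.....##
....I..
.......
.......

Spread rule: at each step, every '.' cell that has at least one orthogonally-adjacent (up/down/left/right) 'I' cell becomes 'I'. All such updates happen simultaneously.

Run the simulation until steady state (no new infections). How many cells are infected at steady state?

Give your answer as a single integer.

Step 0 (initial): 1 infected
Step 1: +4 new -> 5 infected
Step 2: +7 new -> 12 infected
Step 3: +9 new -> 21 infected
Step 4: +9 new -> 30 infected
Step 5: +7 new -> 37 infected
Step 6: +4 new -> 41 infected
Step 7: +2 new -> 43 infected
Step 8: +1 new -> 44 infected
Step 9: +0 new -> 44 infected

Answer: 44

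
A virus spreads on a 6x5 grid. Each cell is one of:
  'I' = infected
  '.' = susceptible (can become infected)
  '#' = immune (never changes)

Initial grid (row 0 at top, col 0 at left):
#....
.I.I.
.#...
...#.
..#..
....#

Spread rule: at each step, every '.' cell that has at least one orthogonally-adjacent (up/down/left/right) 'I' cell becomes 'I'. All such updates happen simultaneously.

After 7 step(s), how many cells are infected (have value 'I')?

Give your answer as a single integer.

Answer: 25

Derivation:
Step 0 (initial): 2 infected
Step 1: +6 new -> 8 infected
Step 2: +5 new -> 13 infected
Step 3: +3 new -> 16 infected
Step 4: +3 new -> 19 infected
Step 5: +3 new -> 22 infected
Step 6: +2 new -> 24 infected
Step 7: +1 new -> 25 infected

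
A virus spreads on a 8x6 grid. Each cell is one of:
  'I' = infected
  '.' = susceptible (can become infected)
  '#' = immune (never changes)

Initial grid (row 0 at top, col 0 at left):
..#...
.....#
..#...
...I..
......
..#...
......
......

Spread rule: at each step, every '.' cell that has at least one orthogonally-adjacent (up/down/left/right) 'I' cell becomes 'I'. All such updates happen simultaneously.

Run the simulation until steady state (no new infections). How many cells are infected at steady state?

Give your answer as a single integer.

Answer: 44

Derivation:
Step 0 (initial): 1 infected
Step 1: +4 new -> 5 infected
Step 2: +7 new -> 12 infected
Step 3: +10 new -> 22 infected
Step 4: +9 new -> 31 infected
Step 5: +8 new -> 39 infected
Step 6: +4 new -> 43 infected
Step 7: +1 new -> 44 infected
Step 8: +0 new -> 44 infected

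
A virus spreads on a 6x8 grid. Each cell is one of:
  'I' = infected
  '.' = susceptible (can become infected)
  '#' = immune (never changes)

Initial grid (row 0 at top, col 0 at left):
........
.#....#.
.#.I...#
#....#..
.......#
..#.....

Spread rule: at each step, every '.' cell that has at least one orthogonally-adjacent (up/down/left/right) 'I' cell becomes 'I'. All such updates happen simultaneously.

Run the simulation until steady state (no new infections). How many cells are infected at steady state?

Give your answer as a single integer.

Step 0 (initial): 1 infected
Step 1: +4 new -> 5 infected
Step 2: +7 new -> 12 infected
Step 3: +8 new -> 20 infected
Step 4: +6 new -> 26 infected
Step 5: +7 new -> 33 infected
Step 6: +4 new -> 37 infected
Step 7: +3 new -> 40 infected
Step 8: +0 new -> 40 infected

Answer: 40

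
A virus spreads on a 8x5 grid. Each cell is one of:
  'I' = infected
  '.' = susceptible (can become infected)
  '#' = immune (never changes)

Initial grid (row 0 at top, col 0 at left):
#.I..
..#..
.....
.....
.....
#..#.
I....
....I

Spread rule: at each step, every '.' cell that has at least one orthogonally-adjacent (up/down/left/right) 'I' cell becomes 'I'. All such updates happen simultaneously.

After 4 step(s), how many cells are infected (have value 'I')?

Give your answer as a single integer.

Step 0 (initial): 3 infected
Step 1: +6 new -> 9 infected
Step 2: +9 new -> 18 infected
Step 3: +7 new -> 25 infected
Step 4: +9 new -> 34 infected

Answer: 34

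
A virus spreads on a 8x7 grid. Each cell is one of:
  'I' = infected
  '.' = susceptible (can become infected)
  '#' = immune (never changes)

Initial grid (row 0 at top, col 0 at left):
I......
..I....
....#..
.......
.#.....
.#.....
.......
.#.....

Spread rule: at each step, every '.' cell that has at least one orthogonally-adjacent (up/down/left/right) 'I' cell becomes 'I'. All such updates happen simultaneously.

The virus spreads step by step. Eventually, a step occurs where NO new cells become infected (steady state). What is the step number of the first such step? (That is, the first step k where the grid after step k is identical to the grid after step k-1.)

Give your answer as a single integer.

Step 0 (initial): 2 infected
Step 1: +6 new -> 8 infected
Step 2: +6 new -> 14 infected
Step 3: +6 new -> 20 infected
Step 4: +7 new -> 27 infected
Step 5: +7 new -> 34 infected
Step 6: +7 new -> 41 infected
Step 7: +5 new -> 46 infected
Step 8: +3 new -> 49 infected
Step 9: +2 new -> 51 infected
Step 10: +1 new -> 52 infected
Step 11: +0 new -> 52 infected

Answer: 11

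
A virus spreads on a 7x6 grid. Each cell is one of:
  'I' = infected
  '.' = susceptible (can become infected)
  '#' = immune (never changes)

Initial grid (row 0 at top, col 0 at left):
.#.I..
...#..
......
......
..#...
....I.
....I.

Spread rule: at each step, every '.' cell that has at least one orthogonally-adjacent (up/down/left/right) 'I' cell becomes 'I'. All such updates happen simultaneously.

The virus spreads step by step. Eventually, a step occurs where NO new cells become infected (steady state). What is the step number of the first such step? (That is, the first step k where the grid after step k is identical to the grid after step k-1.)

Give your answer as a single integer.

Answer: 7

Derivation:
Step 0 (initial): 3 infected
Step 1: +7 new -> 10 infected
Step 2: +8 new -> 18 infected
Step 3: +8 new -> 26 infected
Step 4: +8 new -> 34 infected
Step 5: +4 new -> 38 infected
Step 6: +1 new -> 39 infected
Step 7: +0 new -> 39 infected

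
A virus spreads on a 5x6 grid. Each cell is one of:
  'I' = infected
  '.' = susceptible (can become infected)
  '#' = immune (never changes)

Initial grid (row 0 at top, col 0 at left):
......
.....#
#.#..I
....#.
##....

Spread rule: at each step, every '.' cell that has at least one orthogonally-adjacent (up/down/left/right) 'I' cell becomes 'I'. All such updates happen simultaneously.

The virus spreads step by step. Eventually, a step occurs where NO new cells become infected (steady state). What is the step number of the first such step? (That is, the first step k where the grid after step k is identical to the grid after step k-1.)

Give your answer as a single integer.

Answer: 8

Derivation:
Step 0 (initial): 1 infected
Step 1: +2 new -> 3 infected
Step 2: +3 new -> 6 infected
Step 3: +4 new -> 10 infected
Step 4: +5 new -> 15 infected
Step 5: +4 new -> 19 infected
Step 6: +4 new -> 23 infected
Step 7: +1 new -> 24 infected
Step 8: +0 new -> 24 infected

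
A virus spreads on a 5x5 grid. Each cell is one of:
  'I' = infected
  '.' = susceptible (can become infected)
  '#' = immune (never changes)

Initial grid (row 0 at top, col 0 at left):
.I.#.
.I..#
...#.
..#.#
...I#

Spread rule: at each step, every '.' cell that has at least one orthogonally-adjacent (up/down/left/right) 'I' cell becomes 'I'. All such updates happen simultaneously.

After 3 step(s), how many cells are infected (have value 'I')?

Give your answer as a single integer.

Answer: 17

Derivation:
Step 0 (initial): 3 infected
Step 1: +7 new -> 10 infected
Step 2: +5 new -> 15 infected
Step 3: +2 new -> 17 infected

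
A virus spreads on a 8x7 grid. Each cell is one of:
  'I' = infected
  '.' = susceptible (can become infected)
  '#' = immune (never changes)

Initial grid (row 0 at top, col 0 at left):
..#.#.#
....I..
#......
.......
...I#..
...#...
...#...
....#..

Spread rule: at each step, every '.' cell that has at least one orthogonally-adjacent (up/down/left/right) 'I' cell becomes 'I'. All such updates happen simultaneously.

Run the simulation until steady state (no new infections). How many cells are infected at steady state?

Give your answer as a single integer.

Answer: 48

Derivation:
Step 0 (initial): 2 infected
Step 1: +5 new -> 7 infected
Step 2: +10 new -> 17 infected
Step 3: +8 new -> 25 infected
Step 4: +9 new -> 34 infected
Step 5: +6 new -> 40 infected
Step 6: +4 new -> 44 infected
Step 7: +3 new -> 47 infected
Step 8: +1 new -> 48 infected
Step 9: +0 new -> 48 infected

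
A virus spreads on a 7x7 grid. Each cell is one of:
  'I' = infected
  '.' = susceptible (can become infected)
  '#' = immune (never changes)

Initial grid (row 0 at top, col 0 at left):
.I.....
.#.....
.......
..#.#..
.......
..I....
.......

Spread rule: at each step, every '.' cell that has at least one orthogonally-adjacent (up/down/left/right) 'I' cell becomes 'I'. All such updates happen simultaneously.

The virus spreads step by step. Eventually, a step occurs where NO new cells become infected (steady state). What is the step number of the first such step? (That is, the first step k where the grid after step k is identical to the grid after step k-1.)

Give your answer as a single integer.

Answer: 8

Derivation:
Step 0 (initial): 2 infected
Step 1: +6 new -> 8 infected
Step 2: +9 new -> 17 infected
Step 3: +11 new -> 28 infected
Step 4: +8 new -> 36 infected
Step 5: +6 new -> 42 infected
Step 6: +3 new -> 45 infected
Step 7: +1 new -> 46 infected
Step 8: +0 new -> 46 infected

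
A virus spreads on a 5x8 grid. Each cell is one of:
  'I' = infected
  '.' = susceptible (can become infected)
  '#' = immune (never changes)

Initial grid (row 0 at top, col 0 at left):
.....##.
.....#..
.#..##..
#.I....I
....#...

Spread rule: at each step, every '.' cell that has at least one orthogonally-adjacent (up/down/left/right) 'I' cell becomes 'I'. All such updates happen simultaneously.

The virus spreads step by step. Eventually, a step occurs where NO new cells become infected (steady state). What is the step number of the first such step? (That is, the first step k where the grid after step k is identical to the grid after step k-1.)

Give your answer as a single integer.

Answer: 6

Derivation:
Step 0 (initial): 2 infected
Step 1: +7 new -> 9 infected
Step 2: +9 new -> 18 infected
Step 3: +7 new -> 25 infected
Step 4: +4 new -> 29 infected
Step 5: +3 new -> 32 infected
Step 6: +0 new -> 32 infected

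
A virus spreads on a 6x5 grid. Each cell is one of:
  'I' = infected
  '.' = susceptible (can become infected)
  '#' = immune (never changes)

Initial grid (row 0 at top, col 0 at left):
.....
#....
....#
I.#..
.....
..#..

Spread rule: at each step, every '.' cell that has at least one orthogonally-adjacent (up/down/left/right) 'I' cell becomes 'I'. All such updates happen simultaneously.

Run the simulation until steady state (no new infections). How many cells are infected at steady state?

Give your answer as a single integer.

Step 0 (initial): 1 infected
Step 1: +3 new -> 4 infected
Step 2: +3 new -> 7 infected
Step 3: +4 new -> 11 infected
Step 4: +4 new -> 15 infected
Step 5: +6 new -> 21 infected
Step 6: +4 new -> 25 infected
Step 7: +1 new -> 26 infected
Step 8: +0 new -> 26 infected

Answer: 26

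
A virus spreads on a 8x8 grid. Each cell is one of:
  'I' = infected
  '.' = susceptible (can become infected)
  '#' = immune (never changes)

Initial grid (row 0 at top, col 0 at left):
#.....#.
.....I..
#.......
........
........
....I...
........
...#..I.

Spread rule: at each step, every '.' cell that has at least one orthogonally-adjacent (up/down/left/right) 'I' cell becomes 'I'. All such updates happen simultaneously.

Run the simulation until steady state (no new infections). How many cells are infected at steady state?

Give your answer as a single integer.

Step 0 (initial): 3 infected
Step 1: +11 new -> 14 infected
Step 2: +15 new -> 29 infected
Step 3: +12 new -> 41 infected
Step 4: +10 new -> 51 infected
Step 5: +7 new -> 58 infected
Step 6: +2 new -> 60 infected
Step 7: +0 new -> 60 infected

Answer: 60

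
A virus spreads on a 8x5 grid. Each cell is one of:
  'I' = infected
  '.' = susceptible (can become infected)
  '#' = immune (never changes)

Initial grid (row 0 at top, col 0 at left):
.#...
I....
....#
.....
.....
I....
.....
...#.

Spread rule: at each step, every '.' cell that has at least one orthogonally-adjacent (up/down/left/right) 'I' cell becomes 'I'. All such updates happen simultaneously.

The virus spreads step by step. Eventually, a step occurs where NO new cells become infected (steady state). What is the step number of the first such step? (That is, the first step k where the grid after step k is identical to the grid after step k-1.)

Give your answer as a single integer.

Step 0 (initial): 2 infected
Step 1: +6 new -> 8 infected
Step 2: +7 new -> 15 infected
Step 3: +8 new -> 23 infected
Step 4: +8 new -> 31 infected
Step 5: +4 new -> 35 infected
Step 6: +2 new -> 37 infected
Step 7: +0 new -> 37 infected

Answer: 7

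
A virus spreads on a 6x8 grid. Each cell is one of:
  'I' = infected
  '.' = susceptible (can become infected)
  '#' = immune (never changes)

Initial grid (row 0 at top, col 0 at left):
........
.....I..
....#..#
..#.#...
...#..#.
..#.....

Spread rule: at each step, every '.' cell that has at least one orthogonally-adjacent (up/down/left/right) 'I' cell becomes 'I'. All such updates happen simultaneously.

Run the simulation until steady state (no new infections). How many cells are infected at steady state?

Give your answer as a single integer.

Answer: 41

Derivation:
Step 0 (initial): 1 infected
Step 1: +4 new -> 5 infected
Step 2: +6 new -> 11 infected
Step 3: +6 new -> 17 infected
Step 4: +7 new -> 24 infected
Step 5: +6 new -> 30 infected
Step 6: +5 new -> 35 infected
Step 7: +2 new -> 37 infected
Step 8: +3 new -> 40 infected
Step 9: +1 new -> 41 infected
Step 10: +0 new -> 41 infected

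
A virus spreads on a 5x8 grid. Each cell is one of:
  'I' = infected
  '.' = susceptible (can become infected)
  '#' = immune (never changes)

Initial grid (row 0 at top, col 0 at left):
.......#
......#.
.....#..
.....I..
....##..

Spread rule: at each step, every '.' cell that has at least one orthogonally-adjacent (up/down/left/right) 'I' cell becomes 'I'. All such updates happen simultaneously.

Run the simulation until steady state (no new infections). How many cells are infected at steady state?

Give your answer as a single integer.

Answer: 35

Derivation:
Step 0 (initial): 1 infected
Step 1: +2 new -> 3 infected
Step 2: +5 new -> 8 infected
Step 3: +6 new -> 14 infected
Step 4: +7 new -> 21 infected
Step 5: +6 new -> 27 infected
Step 6: +5 new -> 32 infected
Step 7: +2 new -> 34 infected
Step 8: +1 new -> 35 infected
Step 9: +0 new -> 35 infected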